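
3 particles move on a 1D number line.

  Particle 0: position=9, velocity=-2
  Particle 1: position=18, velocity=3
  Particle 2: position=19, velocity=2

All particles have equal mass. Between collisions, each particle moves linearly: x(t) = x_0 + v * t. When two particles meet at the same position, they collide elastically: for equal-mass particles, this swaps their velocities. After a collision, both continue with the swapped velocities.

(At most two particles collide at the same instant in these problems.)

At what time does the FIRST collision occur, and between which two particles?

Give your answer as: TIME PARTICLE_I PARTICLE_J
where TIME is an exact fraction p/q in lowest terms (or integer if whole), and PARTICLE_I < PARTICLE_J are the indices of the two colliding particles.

Pair (0,1): pos 9,18 vel -2,3 -> not approaching (rel speed -5 <= 0)
Pair (1,2): pos 18,19 vel 3,2 -> gap=1, closing at 1/unit, collide at t=1
Earliest collision: t=1 between 1 and 2

Answer: 1 1 2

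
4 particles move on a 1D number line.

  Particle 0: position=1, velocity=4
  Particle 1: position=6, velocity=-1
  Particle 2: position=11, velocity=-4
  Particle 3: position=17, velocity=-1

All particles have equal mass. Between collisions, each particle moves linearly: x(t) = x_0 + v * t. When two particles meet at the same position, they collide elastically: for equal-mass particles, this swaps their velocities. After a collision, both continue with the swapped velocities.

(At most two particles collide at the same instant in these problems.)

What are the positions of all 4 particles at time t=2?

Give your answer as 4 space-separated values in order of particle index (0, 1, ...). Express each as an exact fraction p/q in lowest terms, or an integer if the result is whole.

Collision at t=1: particles 0 and 1 swap velocities; positions: p0=5 p1=5 p2=7 p3=16; velocities now: v0=-1 v1=4 v2=-4 v3=-1
Collision at t=5/4: particles 1 and 2 swap velocities; positions: p0=19/4 p1=6 p2=6 p3=63/4; velocities now: v0=-1 v1=-4 v2=4 v3=-1
Collision at t=5/3: particles 0 and 1 swap velocities; positions: p0=13/3 p1=13/3 p2=23/3 p3=46/3; velocities now: v0=-4 v1=-1 v2=4 v3=-1
Advance to t=2 (no further collisions before then); velocities: v0=-4 v1=-1 v2=4 v3=-1; positions = 3 4 9 15

Answer: 3 4 9 15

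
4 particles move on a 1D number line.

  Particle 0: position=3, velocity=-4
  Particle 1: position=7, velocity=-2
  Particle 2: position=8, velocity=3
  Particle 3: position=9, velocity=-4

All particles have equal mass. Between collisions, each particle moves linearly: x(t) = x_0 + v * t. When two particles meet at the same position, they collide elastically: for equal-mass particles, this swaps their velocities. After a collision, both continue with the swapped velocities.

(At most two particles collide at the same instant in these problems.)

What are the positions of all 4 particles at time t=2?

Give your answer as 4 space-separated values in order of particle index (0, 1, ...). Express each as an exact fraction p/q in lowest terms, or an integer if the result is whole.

Answer: -5 1 3 14

Derivation:
Collision at t=1/7: particles 2 and 3 swap velocities; positions: p0=17/7 p1=47/7 p2=59/7 p3=59/7; velocities now: v0=-4 v1=-2 v2=-4 v3=3
Collision at t=1: particles 1 and 2 swap velocities; positions: p0=-1 p1=5 p2=5 p3=11; velocities now: v0=-4 v1=-4 v2=-2 v3=3
Advance to t=2 (no further collisions before then); velocities: v0=-4 v1=-4 v2=-2 v3=3; positions = -5 1 3 14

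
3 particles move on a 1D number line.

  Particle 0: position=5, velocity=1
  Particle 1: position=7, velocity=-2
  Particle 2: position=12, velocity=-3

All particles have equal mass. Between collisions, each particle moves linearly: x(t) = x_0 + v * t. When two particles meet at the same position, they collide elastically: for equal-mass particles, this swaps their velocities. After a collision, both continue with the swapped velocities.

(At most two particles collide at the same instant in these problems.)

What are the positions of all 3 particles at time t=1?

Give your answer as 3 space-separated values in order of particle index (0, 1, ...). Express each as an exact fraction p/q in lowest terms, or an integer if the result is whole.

Answer: 5 6 9

Derivation:
Collision at t=2/3: particles 0 and 1 swap velocities; positions: p0=17/3 p1=17/3 p2=10; velocities now: v0=-2 v1=1 v2=-3
Advance to t=1 (no further collisions before then); velocities: v0=-2 v1=1 v2=-3; positions = 5 6 9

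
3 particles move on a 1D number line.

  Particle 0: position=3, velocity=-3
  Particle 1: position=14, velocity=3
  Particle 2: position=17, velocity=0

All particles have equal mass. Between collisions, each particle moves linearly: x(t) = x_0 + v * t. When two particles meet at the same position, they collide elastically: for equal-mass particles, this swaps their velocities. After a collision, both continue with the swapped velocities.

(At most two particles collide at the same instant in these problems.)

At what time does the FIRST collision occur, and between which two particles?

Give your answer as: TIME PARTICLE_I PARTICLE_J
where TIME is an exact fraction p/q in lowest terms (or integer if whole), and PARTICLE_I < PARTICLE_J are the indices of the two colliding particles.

Answer: 1 1 2

Derivation:
Pair (0,1): pos 3,14 vel -3,3 -> not approaching (rel speed -6 <= 0)
Pair (1,2): pos 14,17 vel 3,0 -> gap=3, closing at 3/unit, collide at t=1
Earliest collision: t=1 between 1 and 2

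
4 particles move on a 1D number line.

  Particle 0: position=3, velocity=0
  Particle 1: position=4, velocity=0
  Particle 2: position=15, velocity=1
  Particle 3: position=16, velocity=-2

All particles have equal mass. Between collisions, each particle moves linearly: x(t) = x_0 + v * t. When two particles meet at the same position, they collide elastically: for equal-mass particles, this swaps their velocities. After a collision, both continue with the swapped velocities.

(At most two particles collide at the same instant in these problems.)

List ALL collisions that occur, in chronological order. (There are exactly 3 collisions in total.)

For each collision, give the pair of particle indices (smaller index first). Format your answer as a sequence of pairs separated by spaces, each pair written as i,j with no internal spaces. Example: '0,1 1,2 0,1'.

Answer: 2,3 1,2 0,1

Derivation:
Collision at t=1/3: particles 2 and 3 swap velocities; positions: p0=3 p1=4 p2=46/3 p3=46/3; velocities now: v0=0 v1=0 v2=-2 v3=1
Collision at t=6: particles 1 and 2 swap velocities; positions: p0=3 p1=4 p2=4 p3=21; velocities now: v0=0 v1=-2 v2=0 v3=1
Collision at t=13/2: particles 0 and 1 swap velocities; positions: p0=3 p1=3 p2=4 p3=43/2; velocities now: v0=-2 v1=0 v2=0 v3=1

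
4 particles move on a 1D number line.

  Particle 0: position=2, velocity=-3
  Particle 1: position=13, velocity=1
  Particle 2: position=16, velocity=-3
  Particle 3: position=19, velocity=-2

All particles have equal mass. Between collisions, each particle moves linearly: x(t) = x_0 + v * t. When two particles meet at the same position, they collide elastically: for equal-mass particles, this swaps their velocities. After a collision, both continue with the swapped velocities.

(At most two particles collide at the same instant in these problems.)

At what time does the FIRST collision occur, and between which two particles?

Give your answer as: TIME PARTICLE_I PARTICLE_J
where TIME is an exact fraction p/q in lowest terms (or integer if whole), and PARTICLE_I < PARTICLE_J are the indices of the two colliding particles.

Pair (0,1): pos 2,13 vel -3,1 -> not approaching (rel speed -4 <= 0)
Pair (1,2): pos 13,16 vel 1,-3 -> gap=3, closing at 4/unit, collide at t=3/4
Pair (2,3): pos 16,19 vel -3,-2 -> not approaching (rel speed -1 <= 0)
Earliest collision: t=3/4 between 1 and 2

Answer: 3/4 1 2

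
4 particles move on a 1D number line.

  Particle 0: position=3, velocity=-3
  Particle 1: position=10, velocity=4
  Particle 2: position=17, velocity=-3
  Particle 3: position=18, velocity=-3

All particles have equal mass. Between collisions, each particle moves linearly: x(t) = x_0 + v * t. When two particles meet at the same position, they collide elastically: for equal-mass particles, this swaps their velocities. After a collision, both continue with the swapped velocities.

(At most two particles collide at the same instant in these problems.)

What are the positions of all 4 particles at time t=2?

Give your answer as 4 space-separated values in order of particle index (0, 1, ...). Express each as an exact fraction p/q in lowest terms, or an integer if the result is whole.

Answer: -3 11 12 18

Derivation:
Collision at t=1: particles 1 and 2 swap velocities; positions: p0=0 p1=14 p2=14 p3=15; velocities now: v0=-3 v1=-3 v2=4 v3=-3
Collision at t=8/7: particles 2 and 3 swap velocities; positions: p0=-3/7 p1=95/7 p2=102/7 p3=102/7; velocities now: v0=-3 v1=-3 v2=-3 v3=4
Advance to t=2 (no further collisions before then); velocities: v0=-3 v1=-3 v2=-3 v3=4; positions = -3 11 12 18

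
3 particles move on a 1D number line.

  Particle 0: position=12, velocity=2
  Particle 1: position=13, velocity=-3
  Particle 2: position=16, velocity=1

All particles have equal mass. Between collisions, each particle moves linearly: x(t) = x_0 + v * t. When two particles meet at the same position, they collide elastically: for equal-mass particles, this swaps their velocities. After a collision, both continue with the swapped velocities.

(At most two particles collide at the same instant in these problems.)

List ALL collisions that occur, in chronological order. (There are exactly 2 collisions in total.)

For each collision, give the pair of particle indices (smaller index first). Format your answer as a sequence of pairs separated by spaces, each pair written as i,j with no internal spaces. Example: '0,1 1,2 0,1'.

Answer: 0,1 1,2

Derivation:
Collision at t=1/5: particles 0 and 1 swap velocities; positions: p0=62/5 p1=62/5 p2=81/5; velocities now: v0=-3 v1=2 v2=1
Collision at t=4: particles 1 and 2 swap velocities; positions: p0=1 p1=20 p2=20; velocities now: v0=-3 v1=1 v2=2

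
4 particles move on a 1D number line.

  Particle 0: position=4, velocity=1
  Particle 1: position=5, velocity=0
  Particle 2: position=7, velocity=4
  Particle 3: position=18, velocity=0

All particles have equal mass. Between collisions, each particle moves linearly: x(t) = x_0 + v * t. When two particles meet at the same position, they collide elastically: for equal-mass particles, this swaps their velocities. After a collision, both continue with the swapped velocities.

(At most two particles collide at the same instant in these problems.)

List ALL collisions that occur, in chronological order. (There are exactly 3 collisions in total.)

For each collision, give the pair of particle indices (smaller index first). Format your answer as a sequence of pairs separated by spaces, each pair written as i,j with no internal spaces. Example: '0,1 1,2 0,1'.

Answer: 0,1 2,3 1,2

Derivation:
Collision at t=1: particles 0 and 1 swap velocities; positions: p0=5 p1=5 p2=11 p3=18; velocities now: v0=0 v1=1 v2=4 v3=0
Collision at t=11/4: particles 2 and 3 swap velocities; positions: p0=5 p1=27/4 p2=18 p3=18; velocities now: v0=0 v1=1 v2=0 v3=4
Collision at t=14: particles 1 and 2 swap velocities; positions: p0=5 p1=18 p2=18 p3=63; velocities now: v0=0 v1=0 v2=1 v3=4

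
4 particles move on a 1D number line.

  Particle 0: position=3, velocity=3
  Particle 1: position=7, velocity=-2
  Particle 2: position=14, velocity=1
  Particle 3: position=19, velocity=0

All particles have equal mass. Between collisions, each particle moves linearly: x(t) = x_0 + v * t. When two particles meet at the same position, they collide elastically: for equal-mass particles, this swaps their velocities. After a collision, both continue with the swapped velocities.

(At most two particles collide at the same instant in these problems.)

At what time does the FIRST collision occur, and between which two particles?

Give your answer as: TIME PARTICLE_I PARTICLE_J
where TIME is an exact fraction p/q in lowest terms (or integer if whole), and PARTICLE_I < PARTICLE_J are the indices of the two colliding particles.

Answer: 4/5 0 1

Derivation:
Pair (0,1): pos 3,7 vel 3,-2 -> gap=4, closing at 5/unit, collide at t=4/5
Pair (1,2): pos 7,14 vel -2,1 -> not approaching (rel speed -3 <= 0)
Pair (2,3): pos 14,19 vel 1,0 -> gap=5, closing at 1/unit, collide at t=5
Earliest collision: t=4/5 between 0 and 1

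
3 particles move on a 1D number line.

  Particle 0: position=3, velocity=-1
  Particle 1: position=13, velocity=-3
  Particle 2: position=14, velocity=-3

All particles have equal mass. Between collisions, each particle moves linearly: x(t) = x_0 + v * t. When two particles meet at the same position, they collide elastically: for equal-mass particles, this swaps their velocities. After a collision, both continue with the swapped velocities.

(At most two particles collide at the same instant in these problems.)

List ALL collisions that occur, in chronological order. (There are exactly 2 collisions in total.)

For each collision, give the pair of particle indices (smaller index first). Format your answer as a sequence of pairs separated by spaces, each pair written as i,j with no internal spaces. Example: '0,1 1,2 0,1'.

Answer: 0,1 1,2

Derivation:
Collision at t=5: particles 0 and 1 swap velocities; positions: p0=-2 p1=-2 p2=-1; velocities now: v0=-3 v1=-1 v2=-3
Collision at t=11/2: particles 1 and 2 swap velocities; positions: p0=-7/2 p1=-5/2 p2=-5/2; velocities now: v0=-3 v1=-3 v2=-1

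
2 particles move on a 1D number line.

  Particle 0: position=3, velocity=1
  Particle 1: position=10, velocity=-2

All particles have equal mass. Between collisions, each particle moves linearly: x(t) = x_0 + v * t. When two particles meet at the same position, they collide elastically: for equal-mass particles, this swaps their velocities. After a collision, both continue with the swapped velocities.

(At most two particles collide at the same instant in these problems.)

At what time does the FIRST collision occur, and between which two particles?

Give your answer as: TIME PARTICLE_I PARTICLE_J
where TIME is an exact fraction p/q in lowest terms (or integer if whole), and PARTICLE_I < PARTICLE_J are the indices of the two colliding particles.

Pair (0,1): pos 3,10 vel 1,-2 -> gap=7, closing at 3/unit, collide at t=7/3
Earliest collision: t=7/3 between 0 and 1

Answer: 7/3 0 1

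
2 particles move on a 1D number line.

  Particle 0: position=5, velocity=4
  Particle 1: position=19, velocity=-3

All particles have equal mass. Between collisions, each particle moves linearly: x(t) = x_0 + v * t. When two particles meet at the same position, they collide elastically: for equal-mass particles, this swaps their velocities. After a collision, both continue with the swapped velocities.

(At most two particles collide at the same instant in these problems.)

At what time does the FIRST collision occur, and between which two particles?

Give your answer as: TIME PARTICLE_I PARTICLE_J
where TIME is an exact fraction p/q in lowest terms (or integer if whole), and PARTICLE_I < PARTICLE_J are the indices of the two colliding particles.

Answer: 2 0 1

Derivation:
Pair (0,1): pos 5,19 vel 4,-3 -> gap=14, closing at 7/unit, collide at t=2
Earliest collision: t=2 between 0 and 1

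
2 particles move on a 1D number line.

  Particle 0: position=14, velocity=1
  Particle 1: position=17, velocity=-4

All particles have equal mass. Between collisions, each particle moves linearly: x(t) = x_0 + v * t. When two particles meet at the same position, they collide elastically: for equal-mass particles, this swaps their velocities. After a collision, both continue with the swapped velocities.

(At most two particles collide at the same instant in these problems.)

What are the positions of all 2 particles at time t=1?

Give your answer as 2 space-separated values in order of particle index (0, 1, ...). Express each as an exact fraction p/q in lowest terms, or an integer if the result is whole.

Collision at t=3/5: particles 0 and 1 swap velocities; positions: p0=73/5 p1=73/5; velocities now: v0=-4 v1=1
Advance to t=1 (no further collisions before then); velocities: v0=-4 v1=1; positions = 13 15

Answer: 13 15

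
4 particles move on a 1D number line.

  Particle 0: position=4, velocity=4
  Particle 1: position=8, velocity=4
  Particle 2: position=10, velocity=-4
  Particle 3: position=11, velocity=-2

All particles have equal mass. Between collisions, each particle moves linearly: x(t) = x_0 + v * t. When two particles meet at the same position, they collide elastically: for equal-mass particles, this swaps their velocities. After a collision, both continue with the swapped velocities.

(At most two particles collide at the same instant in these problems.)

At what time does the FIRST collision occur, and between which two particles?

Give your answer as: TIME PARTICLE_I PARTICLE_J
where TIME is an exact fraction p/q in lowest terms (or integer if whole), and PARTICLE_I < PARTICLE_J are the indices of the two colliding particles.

Pair (0,1): pos 4,8 vel 4,4 -> not approaching (rel speed 0 <= 0)
Pair (1,2): pos 8,10 vel 4,-4 -> gap=2, closing at 8/unit, collide at t=1/4
Pair (2,3): pos 10,11 vel -4,-2 -> not approaching (rel speed -2 <= 0)
Earliest collision: t=1/4 between 1 and 2

Answer: 1/4 1 2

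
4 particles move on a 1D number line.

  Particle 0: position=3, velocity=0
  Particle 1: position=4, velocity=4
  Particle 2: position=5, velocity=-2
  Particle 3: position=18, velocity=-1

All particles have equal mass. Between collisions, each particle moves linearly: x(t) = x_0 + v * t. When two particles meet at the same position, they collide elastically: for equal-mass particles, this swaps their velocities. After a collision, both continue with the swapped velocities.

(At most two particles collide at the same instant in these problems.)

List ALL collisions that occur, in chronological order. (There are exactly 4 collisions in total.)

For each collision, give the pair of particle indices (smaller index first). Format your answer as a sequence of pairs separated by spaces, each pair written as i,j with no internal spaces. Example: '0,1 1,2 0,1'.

Answer: 1,2 0,1 2,3 1,2

Derivation:
Collision at t=1/6: particles 1 and 2 swap velocities; positions: p0=3 p1=14/3 p2=14/3 p3=107/6; velocities now: v0=0 v1=-2 v2=4 v3=-1
Collision at t=1: particles 0 and 1 swap velocities; positions: p0=3 p1=3 p2=8 p3=17; velocities now: v0=-2 v1=0 v2=4 v3=-1
Collision at t=14/5: particles 2 and 3 swap velocities; positions: p0=-3/5 p1=3 p2=76/5 p3=76/5; velocities now: v0=-2 v1=0 v2=-1 v3=4
Collision at t=15: particles 1 and 2 swap velocities; positions: p0=-25 p1=3 p2=3 p3=64; velocities now: v0=-2 v1=-1 v2=0 v3=4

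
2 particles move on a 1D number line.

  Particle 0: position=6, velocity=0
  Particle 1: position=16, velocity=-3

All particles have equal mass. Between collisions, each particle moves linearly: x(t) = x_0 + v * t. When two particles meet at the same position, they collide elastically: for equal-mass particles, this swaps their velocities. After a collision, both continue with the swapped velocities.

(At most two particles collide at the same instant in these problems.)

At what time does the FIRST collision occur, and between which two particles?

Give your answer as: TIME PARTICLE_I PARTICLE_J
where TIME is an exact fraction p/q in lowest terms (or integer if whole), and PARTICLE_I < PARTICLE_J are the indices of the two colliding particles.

Pair (0,1): pos 6,16 vel 0,-3 -> gap=10, closing at 3/unit, collide at t=10/3
Earliest collision: t=10/3 between 0 and 1

Answer: 10/3 0 1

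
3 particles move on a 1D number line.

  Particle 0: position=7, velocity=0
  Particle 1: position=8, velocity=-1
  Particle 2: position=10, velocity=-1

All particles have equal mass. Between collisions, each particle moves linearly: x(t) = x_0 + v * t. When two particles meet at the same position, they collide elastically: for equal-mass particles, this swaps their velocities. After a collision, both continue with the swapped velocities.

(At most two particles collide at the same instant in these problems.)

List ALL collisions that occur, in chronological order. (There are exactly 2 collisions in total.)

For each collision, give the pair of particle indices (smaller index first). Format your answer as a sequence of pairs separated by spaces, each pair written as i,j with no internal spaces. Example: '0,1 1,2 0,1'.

Collision at t=1: particles 0 and 1 swap velocities; positions: p0=7 p1=7 p2=9; velocities now: v0=-1 v1=0 v2=-1
Collision at t=3: particles 1 and 2 swap velocities; positions: p0=5 p1=7 p2=7; velocities now: v0=-1 v1=-1 v2=0

Answer: 0,1 1,2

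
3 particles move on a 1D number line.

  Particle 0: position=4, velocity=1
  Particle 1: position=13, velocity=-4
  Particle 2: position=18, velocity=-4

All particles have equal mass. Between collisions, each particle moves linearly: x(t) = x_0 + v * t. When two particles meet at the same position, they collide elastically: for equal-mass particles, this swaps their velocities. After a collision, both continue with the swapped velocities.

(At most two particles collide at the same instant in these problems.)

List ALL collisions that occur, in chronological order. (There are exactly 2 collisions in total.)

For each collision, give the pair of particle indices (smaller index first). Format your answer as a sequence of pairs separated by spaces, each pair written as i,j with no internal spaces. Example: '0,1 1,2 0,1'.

Answer: 0,1 1,2

Derivation:
Collision at t=9/5: particles 0 and 1 swap velocities; positions: p0=29/5 p1=29/5 p2=54/5; velocities now: v0=-4 v1=1 v2=-4
Collision at t=14/5: particles 1 and 2 swap velocities; positions: p0=9/5 p1=34/5 p2=34/5; velocities now: v0=-4 v1=-4 v2=1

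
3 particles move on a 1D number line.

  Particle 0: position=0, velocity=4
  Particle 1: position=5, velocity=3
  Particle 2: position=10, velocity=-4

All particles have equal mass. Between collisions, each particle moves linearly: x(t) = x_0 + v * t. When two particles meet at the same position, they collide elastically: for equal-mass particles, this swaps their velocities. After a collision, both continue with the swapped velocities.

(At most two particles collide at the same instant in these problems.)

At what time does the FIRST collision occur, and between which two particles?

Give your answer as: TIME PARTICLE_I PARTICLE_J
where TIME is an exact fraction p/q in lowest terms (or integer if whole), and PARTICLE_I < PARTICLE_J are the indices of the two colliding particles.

Pair (0,1): pos 0,5 vel 4,3 -> gap=5, closing at 1/unit, collide at t=5
Pair (1,2): pos 5,10 vel 3,-4 -> gap=5, closing at 7/unit, collide at t=5/7
Earliest collision: t=5/7 between 1 and 2

Answer: 5/7 1 2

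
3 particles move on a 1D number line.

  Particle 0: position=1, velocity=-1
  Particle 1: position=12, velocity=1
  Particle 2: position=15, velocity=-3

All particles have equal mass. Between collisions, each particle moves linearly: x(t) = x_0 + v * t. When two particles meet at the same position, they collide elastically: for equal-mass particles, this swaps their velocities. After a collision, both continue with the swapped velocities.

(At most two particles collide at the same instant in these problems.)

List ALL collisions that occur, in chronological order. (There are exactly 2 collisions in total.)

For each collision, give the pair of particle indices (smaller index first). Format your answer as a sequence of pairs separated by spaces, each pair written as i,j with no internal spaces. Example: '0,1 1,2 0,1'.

Collision at t=3/4: particles 1 and 2 swap velocities; positions: p0=1/4 p1=51/4 p2=51/4; velocities now: v0=-1 v1=-3 v2=1
Collision at t=7: particles 0 and 1 swap velocities; positions: p0=-6 p1=-6 p2=19; velocities now: v0=-3 v1=-1 v2=1

Answer: 1,2 0,1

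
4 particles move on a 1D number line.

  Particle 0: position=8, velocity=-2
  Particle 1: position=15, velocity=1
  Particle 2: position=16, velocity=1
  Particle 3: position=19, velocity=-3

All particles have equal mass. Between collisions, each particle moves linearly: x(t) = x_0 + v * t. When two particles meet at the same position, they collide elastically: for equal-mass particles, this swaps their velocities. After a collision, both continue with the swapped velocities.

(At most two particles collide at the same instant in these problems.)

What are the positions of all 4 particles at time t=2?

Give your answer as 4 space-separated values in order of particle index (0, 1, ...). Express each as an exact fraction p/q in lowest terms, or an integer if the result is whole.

Answer: 4 13 17 18

Derivation:
Collision at t=3/4: particles 2 and 3 swap velocities; positions: p0=13/2 p1=63/4 p2=67/4 p3=67/4; velocities now: v0=-2 v1=1 v2=-3 v3=1
Collision at t=1: particles 1 and 2 swap velocities; positions: p0=6 p1=16 p2=16 p3=17; velocities now: v0=-2 v1=-3 v2=1 v3=1
Advance to t=2 (no further collisions before then); velocities: v0=-2 v1=-3 v2=1 v3=1; positions = 4 13 17 18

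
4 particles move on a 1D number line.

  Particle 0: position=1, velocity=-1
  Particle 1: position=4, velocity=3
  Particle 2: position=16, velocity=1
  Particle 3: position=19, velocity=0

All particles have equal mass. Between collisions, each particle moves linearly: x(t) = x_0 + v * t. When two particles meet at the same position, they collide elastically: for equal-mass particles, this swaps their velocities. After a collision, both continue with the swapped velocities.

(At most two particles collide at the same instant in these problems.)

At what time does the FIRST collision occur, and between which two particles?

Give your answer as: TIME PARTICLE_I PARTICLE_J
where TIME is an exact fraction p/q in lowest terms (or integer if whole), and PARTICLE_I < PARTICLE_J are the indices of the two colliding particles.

Answer: 3 2 3

Derivation:
Pair (0,1): pos 1,4 vel -1,3 -> not approaching (rel speed -4 <= 0)
Pair (1,2): pos 4,16 vel 3,1 -> gap=12, closing at 2/unit, collide at t=6
Pair (2,3): pos 16,19 vel 1,0 -> gap=3, closing at 1/unit, collide at t=3
Earliest collision: t=3 between 2 and 3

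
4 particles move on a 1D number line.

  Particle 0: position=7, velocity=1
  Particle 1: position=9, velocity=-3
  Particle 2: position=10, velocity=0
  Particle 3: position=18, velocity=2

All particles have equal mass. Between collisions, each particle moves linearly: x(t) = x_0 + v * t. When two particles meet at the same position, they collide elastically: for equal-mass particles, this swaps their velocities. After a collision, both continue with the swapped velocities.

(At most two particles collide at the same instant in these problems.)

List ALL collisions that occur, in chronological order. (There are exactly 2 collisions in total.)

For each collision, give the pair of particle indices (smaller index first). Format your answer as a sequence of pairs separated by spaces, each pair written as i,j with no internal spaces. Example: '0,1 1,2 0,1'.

Collision at t=1/2: particles 0 and 1 swap velocities; positions: p0=15/2 p1=15/2 p2=10 p3=19; velocities now: v0=-3 v1=1 v2=0 v3=2
Collision at t=3: particles 1 and 2 swap velocities; positions: p0=0 p1=10 p2=10 p3=24; velocities now: v0=-3 v1=0 v2=1 v3=2

Answer: 0,1 1,2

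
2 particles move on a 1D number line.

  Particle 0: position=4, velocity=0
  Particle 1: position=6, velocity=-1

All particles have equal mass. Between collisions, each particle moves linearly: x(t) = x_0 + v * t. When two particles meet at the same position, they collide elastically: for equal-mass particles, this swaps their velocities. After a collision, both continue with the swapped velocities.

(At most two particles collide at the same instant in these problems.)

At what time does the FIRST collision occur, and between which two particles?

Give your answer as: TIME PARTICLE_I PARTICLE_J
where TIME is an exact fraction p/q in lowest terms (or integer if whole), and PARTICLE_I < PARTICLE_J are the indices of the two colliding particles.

Answer: 2 0 1

Derivation:
Pair (0,1): pos 4,6 vel 0,-1 -> gap=2, closing at 1/unit, collide at t=2
Earliest collision: t=2 between 0 and 1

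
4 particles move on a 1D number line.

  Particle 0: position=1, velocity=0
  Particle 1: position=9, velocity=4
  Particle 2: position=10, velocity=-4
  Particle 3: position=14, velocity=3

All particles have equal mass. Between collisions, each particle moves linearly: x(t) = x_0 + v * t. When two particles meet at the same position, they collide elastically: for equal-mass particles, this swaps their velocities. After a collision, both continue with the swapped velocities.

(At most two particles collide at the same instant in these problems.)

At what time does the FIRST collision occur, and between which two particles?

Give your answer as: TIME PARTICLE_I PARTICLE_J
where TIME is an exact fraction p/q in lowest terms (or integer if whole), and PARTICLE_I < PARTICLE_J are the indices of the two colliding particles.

Pair (0,1): pos 1,9 vel 0,4 -> not approaching (rel speed -4 <= 0)
Pair (1,2): pos 9,10 vel 4,-4 -> gap=1, closing at 8/unit, collide at t=1/8
Pair (2,3): pos 10,14 vel -4,3 -> not approaching (rel speed -7 <= 0)
Earliest collision: t=1/8 between 1 and 2

Answer: 1/8 1 2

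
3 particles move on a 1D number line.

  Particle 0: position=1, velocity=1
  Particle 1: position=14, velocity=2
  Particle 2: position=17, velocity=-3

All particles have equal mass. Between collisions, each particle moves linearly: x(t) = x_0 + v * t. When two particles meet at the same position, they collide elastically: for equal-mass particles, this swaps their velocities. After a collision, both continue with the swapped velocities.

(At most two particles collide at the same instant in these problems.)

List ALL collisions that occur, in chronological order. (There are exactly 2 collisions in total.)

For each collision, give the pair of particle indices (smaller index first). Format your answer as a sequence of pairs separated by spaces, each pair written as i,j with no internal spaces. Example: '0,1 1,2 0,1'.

Collision at t=3/5: particles 1 and 2 swap velocities; positions: p0=8/5 p1=76/5 p2=76/5; velocities now: v0=1 v1=-3 v2=2
Collision at t=4: particles 0 and 1 swap velocities; positions: p0=5 p1=5 p2=22; velocities now: v0=-3 v1=1 v2=2

Answer: 1,2 0,1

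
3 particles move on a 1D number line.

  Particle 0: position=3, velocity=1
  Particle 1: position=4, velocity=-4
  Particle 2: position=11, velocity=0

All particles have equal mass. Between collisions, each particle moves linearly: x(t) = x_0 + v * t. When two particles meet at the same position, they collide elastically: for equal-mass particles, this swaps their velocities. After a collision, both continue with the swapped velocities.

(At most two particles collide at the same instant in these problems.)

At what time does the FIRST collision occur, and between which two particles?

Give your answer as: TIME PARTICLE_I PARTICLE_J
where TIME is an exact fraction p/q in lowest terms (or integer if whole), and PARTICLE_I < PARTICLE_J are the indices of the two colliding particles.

Answer: 1/5 0 1

Derivation:
Pair (0,1): pos 3,4 vel 1,-4 -> gap=1, closing at 5/unit, collide at t=1/5
Pair (1,2): pos 4,11 vel -4,0 -> not approaching (rel speed -4 <= 0)
Earliest collision: t=1/5 between 0 and 1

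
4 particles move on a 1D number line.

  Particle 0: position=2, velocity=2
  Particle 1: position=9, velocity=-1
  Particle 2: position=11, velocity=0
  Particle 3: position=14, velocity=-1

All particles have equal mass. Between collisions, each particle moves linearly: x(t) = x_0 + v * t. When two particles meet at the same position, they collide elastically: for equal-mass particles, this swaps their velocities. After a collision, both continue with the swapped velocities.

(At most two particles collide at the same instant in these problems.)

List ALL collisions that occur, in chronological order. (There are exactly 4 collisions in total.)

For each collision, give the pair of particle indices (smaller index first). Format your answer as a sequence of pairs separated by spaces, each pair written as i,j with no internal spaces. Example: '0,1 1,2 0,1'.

Collision at t=7/3: particles 0 and 1 swap velocities; positions: p0=20/3 p1=20/3 p2=11 p3=35/3; velocities now: v0=-1 v1=2 v2=0 v3=-1
Collision at t=3: particles 2 and 3 swap velocities; positions: p0=6 p1=8 p2=11 p3=11; velocities now: v0=-1 v1=2 v2=-1 v3=0
Collision at t=4: particles 1 and 2 swap velocities; positions: p0=5 p1=10 p2=10 p3=11; velocities now: v0=-1 v1=-1 v2=2 v3=0
Collision at t=9/2: particles 2 and 3 swap velocities; positions: p0=9/2 p1=19/2 p2=11 p3=11; velocities now: v0=-1 v1=-1 v2=0 v3=2

Answer: 0,1 2,3 1,2 2,3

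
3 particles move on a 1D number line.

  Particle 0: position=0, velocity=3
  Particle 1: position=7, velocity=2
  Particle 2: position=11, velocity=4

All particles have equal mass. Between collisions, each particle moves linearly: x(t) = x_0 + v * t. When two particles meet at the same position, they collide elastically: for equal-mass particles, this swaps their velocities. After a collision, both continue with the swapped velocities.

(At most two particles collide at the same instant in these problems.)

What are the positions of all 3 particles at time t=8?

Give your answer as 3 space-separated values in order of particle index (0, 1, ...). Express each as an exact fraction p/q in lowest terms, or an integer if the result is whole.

Answer: 23 24 43

Derivation:
Collision at t=7: particles 0 and 1 swap velocities; positions: p0=21 p1=21 p2=39; velocities now: v0=2 v1=3 v2=4
Advance to t=8 (no further collisions before then); velocities: v0=2 v1=3 v2=4; positions = 23 24 43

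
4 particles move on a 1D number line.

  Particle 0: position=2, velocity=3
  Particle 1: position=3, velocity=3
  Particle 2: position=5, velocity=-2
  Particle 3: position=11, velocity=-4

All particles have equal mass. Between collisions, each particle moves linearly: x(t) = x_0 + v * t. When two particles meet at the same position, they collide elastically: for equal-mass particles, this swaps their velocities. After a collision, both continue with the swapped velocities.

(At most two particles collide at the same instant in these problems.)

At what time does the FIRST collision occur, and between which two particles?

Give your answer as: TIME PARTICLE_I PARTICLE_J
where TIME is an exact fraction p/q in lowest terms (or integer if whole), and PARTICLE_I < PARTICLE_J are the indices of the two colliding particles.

Answer: 2/5 1 2

Derivation:
Pair (0,1): pos 2,3 vel 3,3 -> not approaching (rel speed 0 <= 0)
Pair (1,2): pos 3,5 vel 3,-2 -> gap=2, closing at 5/unit, collide at t=2/5
Pair (2,3): pos 5,11 vel -2,-4 -> gap=6, closing at 2/unit, collide at t=3
Earliest collision: t=2/5 between 1 and 2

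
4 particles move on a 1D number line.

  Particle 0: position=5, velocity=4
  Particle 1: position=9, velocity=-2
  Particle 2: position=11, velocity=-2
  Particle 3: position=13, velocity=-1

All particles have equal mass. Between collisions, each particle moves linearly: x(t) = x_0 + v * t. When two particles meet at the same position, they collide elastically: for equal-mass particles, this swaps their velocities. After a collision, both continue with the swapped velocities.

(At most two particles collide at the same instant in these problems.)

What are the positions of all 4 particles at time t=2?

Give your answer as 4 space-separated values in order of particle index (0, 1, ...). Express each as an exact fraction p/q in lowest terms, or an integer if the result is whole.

Answer: 5 7 11 13

Derivation:
Collision at t=2/3: particles 0 and 1 swap velocities; positions: p0=23/3 p1=23/3 p2=29/3 p3=37/3; velocities now: v0=-2 v1=4 v2=-2 v3=-1
Collision at t=1: particles 1 and 2 swap velocities; positions: p0=7 p1=9 p2=9 p3=12; velocities now: v0=-2 v1=-2 v2=4 v3=-1
Collision at t=8/5: particles 2 and 3 swap velocities; positions: p0=29/5 p1=39/5 p2=57/5 p3=57/5; velocities now: v0=-2 v1=-2 v2=-1 v3=4
Advance to t=2 (no further collisions before then); velocities: v0=-2 v1=-2 v2=-1 v3=4; positions = 5 7 11 13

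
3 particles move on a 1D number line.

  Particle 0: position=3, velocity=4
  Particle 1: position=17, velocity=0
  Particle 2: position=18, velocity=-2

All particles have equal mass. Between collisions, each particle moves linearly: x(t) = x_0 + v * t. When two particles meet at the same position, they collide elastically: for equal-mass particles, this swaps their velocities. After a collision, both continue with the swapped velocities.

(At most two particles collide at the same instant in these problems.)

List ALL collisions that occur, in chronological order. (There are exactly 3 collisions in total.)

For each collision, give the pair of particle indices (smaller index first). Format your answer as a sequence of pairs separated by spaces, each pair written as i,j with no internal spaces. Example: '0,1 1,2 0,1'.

Answer: 1,2 0,1 1,2

Derivation:
Collision at t=1/2: particles 1 and 2 swap velocities; positions: p0=5 p1=17 p2=17; velocities now: v0=4 v1=-2 v2=0
Collision at t=5/2: particles 0 and 1 swap velocities; positions: p0=13 p1=13 p2=17; velocities now: v0=-2 v1=4 v2=0
Collision at t=7/2: particles 1 and 2 swap velocities; positions: p0=11 p1=17 p2=17; velocities now: v0=-2 v1=0 v2=4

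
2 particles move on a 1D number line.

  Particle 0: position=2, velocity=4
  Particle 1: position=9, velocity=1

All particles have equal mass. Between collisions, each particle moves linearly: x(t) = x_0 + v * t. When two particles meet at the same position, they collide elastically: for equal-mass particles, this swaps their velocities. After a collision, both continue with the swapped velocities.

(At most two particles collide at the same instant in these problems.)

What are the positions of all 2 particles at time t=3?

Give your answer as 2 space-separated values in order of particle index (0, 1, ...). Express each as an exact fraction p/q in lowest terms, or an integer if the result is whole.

Answer: 12 14

Derivation:
Collision at t=7/3: particles 0 and 1 swap velocities; positions: p0=34/3 p1=34/3; velocities now: v0=1 v1=4
Advance to t=3 (no further collisions before then); velocities: v0=1 v1=4; positions = 12 14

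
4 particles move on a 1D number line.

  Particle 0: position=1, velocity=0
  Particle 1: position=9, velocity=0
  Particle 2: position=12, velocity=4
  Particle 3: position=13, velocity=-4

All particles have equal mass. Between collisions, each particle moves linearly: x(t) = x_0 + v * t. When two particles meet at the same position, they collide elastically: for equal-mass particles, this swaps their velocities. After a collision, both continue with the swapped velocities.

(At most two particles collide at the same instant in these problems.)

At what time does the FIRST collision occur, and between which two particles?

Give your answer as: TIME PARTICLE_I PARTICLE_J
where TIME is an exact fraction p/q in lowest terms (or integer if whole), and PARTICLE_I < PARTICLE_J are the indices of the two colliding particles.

Pair (0,1): pos 1,9 vel 0,0 -> not approaching (rel speed 0 <= 0)
Pair (1,2): pos 9,12 vel 0,4 -> not approaching (rel speed -4 <= 0)
Pair (2,3): pos 12,13 vel 4,-4 -> gap=1, closing at 8/unit, collide at t=1/8
Earliest collision: t=1/8 between 2 and 3

Answer: 1/8 2 3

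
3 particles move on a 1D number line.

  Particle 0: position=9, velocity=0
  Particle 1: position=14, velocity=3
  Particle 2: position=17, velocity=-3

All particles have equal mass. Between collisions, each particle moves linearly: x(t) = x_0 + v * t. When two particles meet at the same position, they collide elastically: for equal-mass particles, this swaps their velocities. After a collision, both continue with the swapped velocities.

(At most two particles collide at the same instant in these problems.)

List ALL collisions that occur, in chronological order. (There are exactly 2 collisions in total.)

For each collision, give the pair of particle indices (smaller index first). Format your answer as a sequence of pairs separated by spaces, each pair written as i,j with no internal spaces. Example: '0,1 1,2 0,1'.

Answer: 1,2 0,1

Derivation:
Collision at t=1/2: particles 1 and 2 swap velocities; positions: p0=9 p1=31/2 p2=31/2; velocities now: v0=0 v1=-3 v2=3
Collision at t=8/3: particles 0 and 1 swap velocities; positions: p0=9 p1=9 p2=22; velocities now: v0=-3 v1=0 v2=3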